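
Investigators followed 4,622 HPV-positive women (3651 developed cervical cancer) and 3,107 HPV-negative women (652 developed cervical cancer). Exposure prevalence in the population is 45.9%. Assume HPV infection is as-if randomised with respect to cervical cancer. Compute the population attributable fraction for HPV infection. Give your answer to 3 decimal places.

p₁ = P(outcome | exposed) = 3651/4622 = 0.78992
p₀ = P(outcome | unexposed) = 652/3107 = 0.20985
Overall risk P(Y=1) = π·p₁ + (1−π)·p₀ = 0.459×0.78992 + 0.541×0.20985 = 0.4761.
Under exogeneity, PAF = [P(Y=1) − p₀] / P(Y=1).
PAF = (0.4761 − 0.20985) / 0.4761 ≈ 0.5592

PAF ≈ 0.559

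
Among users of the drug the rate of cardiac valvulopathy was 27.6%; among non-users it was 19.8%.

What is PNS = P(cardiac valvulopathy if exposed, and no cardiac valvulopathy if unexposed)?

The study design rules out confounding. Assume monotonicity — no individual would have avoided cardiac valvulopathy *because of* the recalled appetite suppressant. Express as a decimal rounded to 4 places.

p₁ = 0.276, p₀ = 0.198.
Under exogeneity and monotonicity, PNS = p₁ − p₀.
PNS = 0.276 − 0.198 = 0.078

PNS ≈ 0.0780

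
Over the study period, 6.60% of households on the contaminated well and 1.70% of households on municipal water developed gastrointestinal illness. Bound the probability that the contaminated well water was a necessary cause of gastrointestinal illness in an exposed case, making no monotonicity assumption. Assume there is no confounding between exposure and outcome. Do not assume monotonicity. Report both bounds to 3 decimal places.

p₁ = 0.066, p₀ = 0.017.
Under exogeneity alone the bounds on PN are max{0,(p₁−p₀)/p₁} ≤ PN ≤ min{1,(1−p₀)/p₁}.
  lower = (p₁ − p₀)/p₁ = 0.049 / 0.066 ≈ 0.7424
  upper = min{1, (1 − p₀)/p₁} = 0.983 / 0.066 ≈ 14.8939 → capped at 1

0.742 ≤ PN ≤ 1.000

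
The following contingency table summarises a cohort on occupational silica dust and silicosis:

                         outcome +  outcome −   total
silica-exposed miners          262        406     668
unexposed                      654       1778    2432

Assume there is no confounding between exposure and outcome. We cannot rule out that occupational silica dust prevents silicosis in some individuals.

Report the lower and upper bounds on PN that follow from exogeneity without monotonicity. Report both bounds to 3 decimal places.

0.314 ≤ PN ≤ 1.000

p₁ = P(outcome | exposed) = 262/668 = 0.39222
p₀ = P(outcome | unexposed) = 654/2432 = 0.26891
Under exogeneity alone the bounds on PN are max{0,(p₁−p₀)/p₁} ≤ PN ≤ min{1,(1−p₀)/p₁}.
  lower = (p₁ − p₀)/p₁ = 0.1233 / 0.39222 ≈ 0.3144
  upper = min{1, (1 − p₀)/p₁} = 0.73109 / 0.39222 ≈ 1.8640 → capped at 1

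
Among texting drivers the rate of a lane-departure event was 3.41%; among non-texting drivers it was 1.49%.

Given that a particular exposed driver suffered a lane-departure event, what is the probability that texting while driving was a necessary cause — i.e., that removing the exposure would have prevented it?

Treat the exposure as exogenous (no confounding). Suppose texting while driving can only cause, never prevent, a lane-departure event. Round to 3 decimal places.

PN ≈ 0.563

p₁ = 0.0341, p₀ = 0.0149.
Under exogeneity and monotonicity, PN = (p₁ − p₀) / p₁.
PN = (0.0341 − 0.0149) / 0.0341 = 0.0192 / 0.0341 ≈ 0.5630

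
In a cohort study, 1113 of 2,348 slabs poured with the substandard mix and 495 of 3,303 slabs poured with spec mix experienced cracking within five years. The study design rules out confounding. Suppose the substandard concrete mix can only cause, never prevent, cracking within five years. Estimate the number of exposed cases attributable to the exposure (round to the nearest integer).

p₁ = P(outcome | exposed) = 1113/2348 = 0.47402
p₀ = P(outcome | unexposed) = 495/3303 = 0.14986
PN = (p₁ − p₀)/p₁ = (0.47402 − 0.14986) / 0.47402 ≈ 0.68385.
Attributable cases ≈ PN × (exposed cases) = 0.68385 × 1113 ≈ 761.12.

about 761 cases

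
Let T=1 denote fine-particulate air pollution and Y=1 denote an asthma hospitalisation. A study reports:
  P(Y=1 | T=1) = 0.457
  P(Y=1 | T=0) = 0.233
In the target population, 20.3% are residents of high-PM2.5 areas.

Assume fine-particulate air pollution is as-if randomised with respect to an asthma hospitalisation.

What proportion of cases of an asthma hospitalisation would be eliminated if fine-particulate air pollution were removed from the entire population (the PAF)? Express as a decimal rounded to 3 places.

Let p₁ = 0.457, p₀ = 0.233.
Overall risk P(Y=1) = π·p₁ + (1−π)·p₀ = 0.203×0.457 + 0.797×0.233 = 0.27847.
Under exogeneity, PAF = [P(Y=1) − p₀] / P(Y=1).
PAF = (0.27847 − 0.233) / 0.27847 ≈ 0.1633

PAF ≈ 0.163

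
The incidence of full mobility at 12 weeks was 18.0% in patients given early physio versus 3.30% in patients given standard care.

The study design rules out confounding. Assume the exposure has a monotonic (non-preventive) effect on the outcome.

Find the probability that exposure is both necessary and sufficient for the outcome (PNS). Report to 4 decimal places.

p₁ = 0.18, p₀ = 0.033.
Under exogeneity and monotonicity, PNS = p₁ − p₀.
PNS = 0.18 − 0.033 = 0.147

PNS ≈ 0.1470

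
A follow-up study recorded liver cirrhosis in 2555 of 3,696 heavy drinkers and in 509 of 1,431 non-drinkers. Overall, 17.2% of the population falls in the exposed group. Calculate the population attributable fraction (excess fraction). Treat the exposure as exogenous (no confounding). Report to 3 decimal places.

p₁ = P(outcome | exposed) = 2555/3696 = 0.69129
p₀ = P(outcome | unexposed) = 509/1431 = 0.3557
Overall risk P(Y=1) = π·p₁ + (1−π)·p₀ = 0.172×0.69129 + 0.828×0.3557 = 0.41342.
Under exogeneity, PAF = [P(Y=1) − p₀] / P(Y=1).
PAF = (0.41342 − 0.3557) / 0.41342 ≈ 0.1396

PAF ≈ 0.140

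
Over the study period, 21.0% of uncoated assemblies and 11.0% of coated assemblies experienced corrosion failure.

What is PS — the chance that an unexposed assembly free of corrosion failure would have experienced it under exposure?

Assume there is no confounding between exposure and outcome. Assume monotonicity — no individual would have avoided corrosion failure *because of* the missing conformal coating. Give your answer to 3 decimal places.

p₁ = 0.21, p₀ = 0.11.
Under exogeneity and monotonicity, PS = (p₁ − p₀) / (1 − p₀).
PS = (0.21 − 0.11) / (1 − 0.11) = 0.1 / 0.89 ≈ 0.1124

PS ≈ 0.112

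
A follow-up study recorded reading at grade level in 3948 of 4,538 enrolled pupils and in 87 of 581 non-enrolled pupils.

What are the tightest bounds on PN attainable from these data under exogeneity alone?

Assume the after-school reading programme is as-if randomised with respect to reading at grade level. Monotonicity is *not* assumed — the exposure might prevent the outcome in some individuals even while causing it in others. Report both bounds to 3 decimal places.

p₁ = P(outcome | exposed) = 3948/4538 = 0.86999
p₀ = P(outcome | unexposed) = 87/581 = 0.14974
Under exogeneity alone the bounds on PN are max{0,(p₁−p₀)/p₁} ≤ PN ≤ min{1,(1−p₀)/p₁}.
  lower = (p₁ − p₀)/p₁ = 0.72024 / 0.86999 ≈ 0.8279
  upper = min{1, (1 − p₀)/p₁} = 0.85026 / 0.86999 ≈ 0.9773

0.828 ≤ PN ≤ 0.977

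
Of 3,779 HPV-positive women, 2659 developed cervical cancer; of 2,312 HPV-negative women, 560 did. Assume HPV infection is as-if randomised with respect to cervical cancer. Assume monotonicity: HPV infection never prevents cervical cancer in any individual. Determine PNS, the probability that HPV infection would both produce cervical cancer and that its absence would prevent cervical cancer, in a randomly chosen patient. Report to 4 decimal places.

PNS ≈ 0.4614

p₁ = P(outcome | exposed) = 2659/3779 = 0.70363
p₀ = P(outcome | unexposed) = 560/2312 = 0.24221
Under exogeneity and monotonicity, PNS = p₁ − p₀.
PNS = 0.70363 − 0.24221 = 0.46141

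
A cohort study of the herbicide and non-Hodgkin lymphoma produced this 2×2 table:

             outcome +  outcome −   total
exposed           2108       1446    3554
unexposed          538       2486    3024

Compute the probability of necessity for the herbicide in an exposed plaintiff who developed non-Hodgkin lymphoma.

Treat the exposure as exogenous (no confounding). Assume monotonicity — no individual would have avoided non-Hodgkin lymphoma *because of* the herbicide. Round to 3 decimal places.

PN ≈ 0.700

p₁ = P(outcome | exposed) = 2108/3554 = 0.59313
p₀ = P(outcome | unexposed) = 538/3024 = 0.17791
Under exogeneity and monotonicity, PN = (p₁ − p₀)/p₁.
PN = (0.59313 − 0.17791) / 0.59313 ≈ 0.7001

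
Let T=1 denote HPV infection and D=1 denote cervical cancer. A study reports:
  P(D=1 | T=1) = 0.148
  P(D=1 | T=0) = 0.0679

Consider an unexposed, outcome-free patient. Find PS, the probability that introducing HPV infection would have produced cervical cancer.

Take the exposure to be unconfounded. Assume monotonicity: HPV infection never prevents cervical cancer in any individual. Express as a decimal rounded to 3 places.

Let p₁ = 0.148, p₀ = 0.0679.
Under exogeneity and monotonicity, PS = (p₁ − p₀) / (1 − p₀).
PS = (0.148 − 0.0679) / (1 − 0.0679) = 0.0801 / 0.9321 ≈ 0.0859

PS ≈ 0.086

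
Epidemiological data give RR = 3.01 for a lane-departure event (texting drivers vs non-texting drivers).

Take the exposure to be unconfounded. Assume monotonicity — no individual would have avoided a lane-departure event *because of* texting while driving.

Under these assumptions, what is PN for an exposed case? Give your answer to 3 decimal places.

Under exogeneity and monotonicity, PN = (RR − 1) / RR = 1 − 1/RR.
PN = (3.01 − 1) / 3.01 = 2.01 / 3.01 ≈ 0.6678

PN ≈ 0.668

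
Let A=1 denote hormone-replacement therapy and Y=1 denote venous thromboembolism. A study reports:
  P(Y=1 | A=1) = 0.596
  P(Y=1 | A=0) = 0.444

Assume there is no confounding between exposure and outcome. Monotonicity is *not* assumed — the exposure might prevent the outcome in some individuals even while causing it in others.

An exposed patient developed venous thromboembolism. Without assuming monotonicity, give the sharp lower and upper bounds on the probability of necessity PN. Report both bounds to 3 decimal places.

0.255 ≤ PN ≤ 0.933

Let p₁ = 0.596, p₀ = 0.444.
Under exogeneity alone the bounds on PN are max{0,(p₁−p₀)/p₁} ≤ PN ≤ min{1,(1−p₀)/p₁}.
  lower = (p₁ − p₀)/p₁ = 0.152 / 0.596 ≈ 0.2550
  upper = min{1, (1 − p₀)/p₁} = 0.556 / 0.596 ≈ 0.9329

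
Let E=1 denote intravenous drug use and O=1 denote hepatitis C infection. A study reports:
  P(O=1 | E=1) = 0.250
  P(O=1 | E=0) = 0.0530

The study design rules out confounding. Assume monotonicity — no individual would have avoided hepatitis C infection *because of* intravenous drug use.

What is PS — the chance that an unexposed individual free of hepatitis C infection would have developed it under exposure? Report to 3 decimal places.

PS ≈ 0.208

Let p₁ = 0.25, p₀ = 0.053.
Under exogeneity and monotonicity, PS = (p₁ − p₀) / (1 − p₀).
PS = (0.25 − 0.053) / (1 − 0.053) = 0.197 / 0.947 ≈ 0.2080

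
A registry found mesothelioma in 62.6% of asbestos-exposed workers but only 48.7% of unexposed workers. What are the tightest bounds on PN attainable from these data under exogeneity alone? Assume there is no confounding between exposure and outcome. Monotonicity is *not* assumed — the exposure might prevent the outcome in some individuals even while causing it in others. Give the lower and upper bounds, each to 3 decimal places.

p₁ = 0.626, p₀ = 0.487.
Under exogeneity alone the bounds on PN are max{0,(p₁−p₀)/p₁} ≤ PN ≤ min{1,(1−p₀)/p₁}.
  lower = (p₁ − p₀)/p₁ = 0.139 / 0.626 ≈ 0.2220
  upper = min{1, (1 − p₀)/p₁} = 0.513 / 0.626 ≈ 0.8195

0.222 ≤ PN ≤ 0.819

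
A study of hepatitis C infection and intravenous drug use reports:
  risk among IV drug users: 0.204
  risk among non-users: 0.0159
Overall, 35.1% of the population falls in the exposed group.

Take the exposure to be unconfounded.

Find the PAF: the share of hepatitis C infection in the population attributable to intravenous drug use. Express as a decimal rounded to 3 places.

Let p₁ = 0.204, p₀ = 0.0159.
Overall risk P(Y=1) = π·p₁ + (1−π)·p₀ = 0.351×0.204 + 0.649×0.0159 = 0.081923.
Under exogeneity, PAF = [P(Y=1) − p₀] / P(Y=1).
PAF = (0.081923 − 0.0159) / 0.081923 ≈ 0.8059

PAF ≈ 0.806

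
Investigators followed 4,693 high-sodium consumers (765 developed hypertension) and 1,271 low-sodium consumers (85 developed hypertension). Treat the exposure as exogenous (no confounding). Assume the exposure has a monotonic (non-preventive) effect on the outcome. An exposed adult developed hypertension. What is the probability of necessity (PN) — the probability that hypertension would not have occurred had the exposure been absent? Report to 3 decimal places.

PN ≈ 0.590

p₁ = P(outcome | exposed) = 765/4693 = 0.16301
p₀ = P(outcome | unexposed) = 85/1271 = 0.066876
Under exogeneity and monotonicity, PN = (p₁ − p₀) / p₁.
PN = (0.16301 − 0.066876) / 0.16301 = 0.096132 / 0.16301 ≈ 0.5897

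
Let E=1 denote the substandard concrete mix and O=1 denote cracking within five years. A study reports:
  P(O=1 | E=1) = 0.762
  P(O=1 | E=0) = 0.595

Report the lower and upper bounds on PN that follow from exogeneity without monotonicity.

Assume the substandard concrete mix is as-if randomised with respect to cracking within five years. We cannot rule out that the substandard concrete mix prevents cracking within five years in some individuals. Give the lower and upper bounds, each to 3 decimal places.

0.219 ≤ PN ≤ 0.531

Let p₁ = 0.762, p₀ = 0.595.
Under exogeneity alone the bounds on PN are max{0,(p₁−p₀)/p₁} ≤ PN ≤ min{1,(1−p₀)/p₁}.
  lower = (p₁ − p₀)/p₁ = 0.167 / 0.762 ≈ 0.2192
  upper = min{1, (1 − p₀)/p₁} = 0.405 / 0.762 ≈ 0.5315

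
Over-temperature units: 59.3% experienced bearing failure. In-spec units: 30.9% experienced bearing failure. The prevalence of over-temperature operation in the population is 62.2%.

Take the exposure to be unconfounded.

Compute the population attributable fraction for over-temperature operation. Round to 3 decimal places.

PAF ≈ 0.364

p₁ = 0.593, p₀ = 0.309.
Overall risk P(Y=1) = π·p₁ + (1−π)·p₀ = 0.622×0.593 + 0.378×0.309 = 0.48565.
Under exogeneity, PAF = [P(Y=1) − p₀] / P(Y=1).
PAF = (0.48565 − 0.309) / 0.48565 ≈ 0.3637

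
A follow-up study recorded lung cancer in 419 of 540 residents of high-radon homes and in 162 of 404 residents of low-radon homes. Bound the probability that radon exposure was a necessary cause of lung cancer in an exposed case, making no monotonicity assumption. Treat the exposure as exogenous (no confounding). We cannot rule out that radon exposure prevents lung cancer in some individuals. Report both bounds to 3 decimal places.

p₁ = P(outcome | exposed) = 419/540 = 0.77593
p₀ = P(outcome | unexposed) = 162/404 = 0.40099
Under exogeneity alone the bounds on PN are max{0,(p₁−p₀)/p₁} ≤ PN ≤ min{1,(1−p₀)/p₁}.
  lower = (p₁ − p₀)/p₁ = 0.37494 / 0.77593 ≈ 0.4832
  upper = min{1, (1 − p₀)/p₁} = 0.59901 / 0.77593 ≈ 0.7720

0.483 ≤ PN ≤ 0.772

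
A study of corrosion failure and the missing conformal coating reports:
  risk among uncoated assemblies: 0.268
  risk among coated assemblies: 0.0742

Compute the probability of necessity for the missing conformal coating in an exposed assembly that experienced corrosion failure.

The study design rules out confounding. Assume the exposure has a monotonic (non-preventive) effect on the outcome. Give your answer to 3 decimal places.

Let p₁ = 0.268, p₀ = 0.0742.
Under exogeneity and monotonicity, PN = (p₁ − p₀) / p₁.
PN = (0.268 − 0.0742) / 0.268 = 0.1938 / 0.268 ≈ 0.7231

PN ≈ 0.723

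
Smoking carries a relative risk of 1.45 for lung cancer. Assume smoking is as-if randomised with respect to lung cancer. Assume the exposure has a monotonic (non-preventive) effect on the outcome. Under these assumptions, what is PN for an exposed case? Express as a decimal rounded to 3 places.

Under exogeneity and monotonicity, PN = (RR − 1) / RR = 1 − 1/RR.
PN = (1.45 − 1) / 1.45 = 0.45 / 1.45 ≈ 0.3103

PN ≈ 0.310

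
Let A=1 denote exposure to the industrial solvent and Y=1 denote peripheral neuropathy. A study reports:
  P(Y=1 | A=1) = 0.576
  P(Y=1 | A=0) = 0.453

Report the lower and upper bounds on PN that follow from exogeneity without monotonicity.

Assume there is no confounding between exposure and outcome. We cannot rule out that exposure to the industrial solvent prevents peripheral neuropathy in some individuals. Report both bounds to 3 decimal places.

Let p₁ = 0.576, p₀ = 0.453.
Under exogeneity alone the bounds on PN are max{0,(p₁−p₀)/p₁} ≤ PN ≤ min{1,(1−p₀)/p₁}.
  lower = (p₁ − p₀)/p₁ = 0.123 / 0.576 ≈ 0.2135
  upper = min{1, (1 − p₀)/p₁} = 0.547 / 0.576 ≈ 0.9497

0.214 ≤ PN ≤ 0.950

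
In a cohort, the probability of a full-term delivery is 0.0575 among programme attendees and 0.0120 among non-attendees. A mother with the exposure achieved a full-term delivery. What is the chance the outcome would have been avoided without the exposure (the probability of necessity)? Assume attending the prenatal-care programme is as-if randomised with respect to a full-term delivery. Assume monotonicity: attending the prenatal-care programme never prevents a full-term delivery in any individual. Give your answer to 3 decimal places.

PN ≈ 0.791

Let p₁ = 0.0575, p₀ = 0.012.
Under exogeneity and monotonicity, PN = (p₁ − p₀) / p₁.
PN = (0.0575 − 0.012) / 0.0575 = 0.0455 / 0.0575 ≈ 0.7913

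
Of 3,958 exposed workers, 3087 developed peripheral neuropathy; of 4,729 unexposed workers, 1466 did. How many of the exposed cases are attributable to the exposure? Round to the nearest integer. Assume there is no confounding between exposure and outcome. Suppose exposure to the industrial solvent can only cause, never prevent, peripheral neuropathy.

p₁ = P(outcome | exposed) = 3087/3958 = 0.77994
p₀ = P(outcome | unexposed) = 1466/4729 = 0.31
PN = (p₁ − p₀)/p₁ = (0.77994 − 0.31) / 0.77994 ≈ 0.60253.
Attributable cases ≈ PN × (exposed cases) = 0.60253 × 3087 ≈ 1860.01.

about 1860 cases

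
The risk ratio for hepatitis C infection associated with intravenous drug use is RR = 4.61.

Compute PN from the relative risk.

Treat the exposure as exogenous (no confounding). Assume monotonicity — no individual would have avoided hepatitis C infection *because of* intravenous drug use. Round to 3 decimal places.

Under exogeneity and monotonicity, PN = (RR − 1) / RR = 1 − 1/RR.
PN = (4.61 − 1) / 4.61 = 3.61 / 4.61 ≈ 0.7831

PN ≈ 0.783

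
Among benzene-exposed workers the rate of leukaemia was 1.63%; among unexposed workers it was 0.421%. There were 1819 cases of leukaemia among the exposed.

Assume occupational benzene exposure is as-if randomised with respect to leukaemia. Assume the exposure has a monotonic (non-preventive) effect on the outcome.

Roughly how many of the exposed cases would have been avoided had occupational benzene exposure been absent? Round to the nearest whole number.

about 1349 cases

p₁ = 0.0163, p₀ = 0.00421.
PN = (p₁ − p₀)/p₁ = (0.0163 − 0.00421) / 0.0163 ≈ 0.74172.
Attributable cases ≈ PN × (exposed cases) = 0.74172 × 1819 ≈ 1349.18.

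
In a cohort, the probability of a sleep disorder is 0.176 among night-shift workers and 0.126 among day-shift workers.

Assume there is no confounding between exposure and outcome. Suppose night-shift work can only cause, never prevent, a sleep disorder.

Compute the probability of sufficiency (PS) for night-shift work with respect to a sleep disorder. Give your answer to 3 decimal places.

Let p₁ = 0.176, p₀ = 0.126.
Under exogeneity and monotonicity, PS = (p₁ − p₀) / (1 − p₀).
PS = (0.176 − 0.126) / (1 − 0.126) = 0.05 / 0.874 ≈ 0.0572

PS ≈ 0.057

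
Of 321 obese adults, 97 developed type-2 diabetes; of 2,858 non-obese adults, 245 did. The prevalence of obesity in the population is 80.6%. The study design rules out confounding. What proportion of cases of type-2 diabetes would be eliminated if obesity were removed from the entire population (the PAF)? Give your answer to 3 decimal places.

p₁ = P(outcome | exposed) = 97/321 = 0.30218
p₀ = P(outcome | unexposed) = 245/2858 = 0.085724
Overall risk P(Y=1) = π·p₁ + (1−π)·p₀ = 0.806×0.30218 + 0.194×0.085724 = 0.26019.
Under exogeneity, PAF = [P(Y=1) − p₀] / P(Y=1).
PAF = (0.26019 − 0.085724) / 0.26019 ≈ 0.6705

PAF ≈ 0.671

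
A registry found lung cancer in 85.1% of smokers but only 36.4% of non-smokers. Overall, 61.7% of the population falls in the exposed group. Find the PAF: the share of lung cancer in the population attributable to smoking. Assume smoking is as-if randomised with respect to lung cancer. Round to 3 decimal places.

PAF ≈ 0.452

p₁ = 0.851, p₀ = 0.364.
Overall risk P(Y=1) = π·p₁ + (1−π)·p₀ = 0.617×0.851 + 0.383×0.364 = 0.66448.
Under exogeneity, PAF = [P(Y=1) − p₀] / P(Y=1).
PAF = (0.66448 − 0.364) / 0.66448 ≈ 0.4522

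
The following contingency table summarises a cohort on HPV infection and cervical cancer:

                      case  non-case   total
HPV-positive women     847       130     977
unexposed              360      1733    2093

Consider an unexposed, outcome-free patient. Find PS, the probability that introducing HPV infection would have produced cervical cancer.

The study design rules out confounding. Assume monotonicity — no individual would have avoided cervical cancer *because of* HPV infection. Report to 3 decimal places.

PS ≈ 0.839

p₁ = P(outcome | exposed) = 847/977 = 0.86694
p₀ = P(outcome | unexposed) = 360/2093 = 0.172
Under exogeneity and monotonicity, PS = (p₁ − p₀)/(1 − p₀).
PS = (0.86694 − 0.172) / 0.828 ≈ 0.8393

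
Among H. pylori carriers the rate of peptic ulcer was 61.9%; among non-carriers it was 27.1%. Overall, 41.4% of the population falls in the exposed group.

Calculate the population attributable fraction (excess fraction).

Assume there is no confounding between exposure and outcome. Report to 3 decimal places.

PAF ≈ 0.347

p₁ = 0.619, p₀ = 0.271.
Overall risk P(Y=1) = π·p₁ + (1−π)·p₀ = 0.414×0.619 + 0.586×0.271 = 0.41507.
Under exogeneity, PAF = [P(Y=1) − p₀] / P(Y=1).
PAF = (0.41507 − 0.271) / 0.41507 ≈ 0.3471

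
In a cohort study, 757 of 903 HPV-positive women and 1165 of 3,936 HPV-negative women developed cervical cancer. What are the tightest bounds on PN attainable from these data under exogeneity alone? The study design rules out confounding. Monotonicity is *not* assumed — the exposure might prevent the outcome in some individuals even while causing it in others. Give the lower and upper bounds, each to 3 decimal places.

0.647 ≤ PN ≤ 0.840

p₁ = P(outcome | exposed) = 757/903 = 0.83832
p₀ = P(outcome | unexposed) = 1165/3936 = 0.29599
Under exogeneity alone the bounds on PN are max{0,(p₁−p₀)/p₁} ≤ PN ≤ min{1,(1−p₀)/p₁}.
  lower = (p₁ − p₀)/p₁ = 0.54233 / 0.83832 ≈ 0.6469
  upper = min{1, (1 − p₀)/p₁} = 0.70401 / 0.83832 ≈ 0.8398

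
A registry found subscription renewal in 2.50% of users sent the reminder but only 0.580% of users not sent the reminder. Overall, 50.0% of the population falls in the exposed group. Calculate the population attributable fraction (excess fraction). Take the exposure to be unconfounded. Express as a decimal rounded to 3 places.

PAF ≈ 0.623

p₁ = 0.025, p₀ = 0.0058.
Overall risk P(Y=1) = π·p₁ + (1−π)·p₀ = 0.5×0.025 + 0.5×0.0058 = 0.0154.
Under exogeneity, PAF = [P(Y=1) − p₀] / P(Y=1).
PAF = (0.0154 − 0.0058) / 0.0154 ≈ 0.6234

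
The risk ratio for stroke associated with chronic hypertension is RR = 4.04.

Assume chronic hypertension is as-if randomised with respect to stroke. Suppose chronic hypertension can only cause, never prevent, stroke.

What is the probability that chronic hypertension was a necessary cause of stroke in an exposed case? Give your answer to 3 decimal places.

PN ≈ 0.752

Under exogeneity and monotonicity, PN = (RR − 1) / RR = 1 − 1/RR.
PN = (4.04 − 1) / 4.04 = 3.04 / 4.04 ≈ 0.7525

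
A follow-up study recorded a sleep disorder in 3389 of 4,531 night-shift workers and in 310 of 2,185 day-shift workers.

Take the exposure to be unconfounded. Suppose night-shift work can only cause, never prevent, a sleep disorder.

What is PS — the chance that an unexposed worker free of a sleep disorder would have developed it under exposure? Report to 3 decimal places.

PS ≈ 0.706

p₁ = P(outcome | exposed) = 3389/4531 = 0.74796
p₀ = P(outcome | unexposed) = 310/2185 = 0.14188
Under exogeneity and monotonicity, PS = (p₁ − p₀) / (1 − p₀).
PS = (0.74796 − 0.14188) / (1 − 0.14188) = 0.60608 / 0.85812 ≈ 0.7063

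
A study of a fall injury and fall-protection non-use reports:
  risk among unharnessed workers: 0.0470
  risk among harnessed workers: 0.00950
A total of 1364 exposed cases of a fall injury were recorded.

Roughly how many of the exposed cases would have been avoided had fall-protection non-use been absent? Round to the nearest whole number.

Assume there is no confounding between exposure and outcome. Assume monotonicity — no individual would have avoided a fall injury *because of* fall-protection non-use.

Let p₁ = 0.047, p₀ = 0.0095.
PN = (p₁ − p₀)/p₁ = (0.047 − 0.0095) / 0.047 ≈ 0.79787.
Attributable cases ≈ PN × (exposed cases) = 0.79787 × 1364 ≈ 1088.30.

about 1088 cases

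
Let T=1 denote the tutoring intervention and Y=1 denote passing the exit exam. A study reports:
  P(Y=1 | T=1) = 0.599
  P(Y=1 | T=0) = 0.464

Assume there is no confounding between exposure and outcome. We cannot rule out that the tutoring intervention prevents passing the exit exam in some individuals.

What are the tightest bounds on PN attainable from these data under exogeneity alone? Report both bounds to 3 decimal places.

0.225 ≤ PN ≤ 0.895

Let p₁ = 0.599, p₀ = 0.464.
Under exogeneity alone the bounds on PN are max{0,(p₁−p₀)/p₁} ≤ PN ≤ min{1,(1−p₀)/p₁}.
  lower = (p₁ − p₀)/p₁ = 0.135 / 0.599 ≈ 0.2254
  upper = min{1, (1 − p₀)/p₁} = 0.536 / 0.599 ≈ 0.8948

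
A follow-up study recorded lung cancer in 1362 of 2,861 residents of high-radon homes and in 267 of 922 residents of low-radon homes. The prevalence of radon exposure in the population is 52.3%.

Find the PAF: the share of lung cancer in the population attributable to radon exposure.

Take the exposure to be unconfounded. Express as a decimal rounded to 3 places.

PAF ≈ 0.252

p₁ = P(outcome | exposed) = 1362/2861 = 0.47606
p₀ = P(outcome | unexposed) = 267/922 = 0.28959
Overall risk P(Y=1) = π·p₁ + (1−π)·p₀ = 0.523×0.47606 + 0.477×0.28959 = 0.38711.
Under exogeneity, PAF = [P(Y=1) − p₀] / P(Y=1).
PAF = (0.38711 − 0.28959) / 0.38711 ≈ 0.2519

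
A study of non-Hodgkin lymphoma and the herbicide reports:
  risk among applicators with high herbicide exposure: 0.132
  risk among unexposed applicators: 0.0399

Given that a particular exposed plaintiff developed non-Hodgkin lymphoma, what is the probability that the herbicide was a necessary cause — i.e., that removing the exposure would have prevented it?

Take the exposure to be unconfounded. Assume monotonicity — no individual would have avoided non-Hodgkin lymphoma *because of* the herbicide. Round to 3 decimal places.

Let p₁ = 0.132, p₀ = 0.0399.
Under exogeneity and monotonicity, PN = (p₁ − p₀) / p₁.
PN = (0.132 − 0.0399) / 0.132 = 0.0921 / 0.132 ≈ 0.6977

PN ≈ 0.698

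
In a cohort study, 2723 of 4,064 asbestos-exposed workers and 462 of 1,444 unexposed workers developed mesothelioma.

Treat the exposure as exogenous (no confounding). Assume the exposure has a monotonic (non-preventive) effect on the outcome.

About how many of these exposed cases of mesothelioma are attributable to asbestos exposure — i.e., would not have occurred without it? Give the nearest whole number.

p₁ = P(outcome | exposed) = 2723/4064 = 0.67003
p₀ = P(outcome | unexposed) = 462/1444 = 0.31994
PN = (p₁ − p₀)/p₁ = (0.67003 − 0.31994) / 0.67003 ≈ 0.52249.
Attributable cases ≈ PN × (exposed cases) = 0.52249 × 2723 ≈ 1422.75.

about 1423 cases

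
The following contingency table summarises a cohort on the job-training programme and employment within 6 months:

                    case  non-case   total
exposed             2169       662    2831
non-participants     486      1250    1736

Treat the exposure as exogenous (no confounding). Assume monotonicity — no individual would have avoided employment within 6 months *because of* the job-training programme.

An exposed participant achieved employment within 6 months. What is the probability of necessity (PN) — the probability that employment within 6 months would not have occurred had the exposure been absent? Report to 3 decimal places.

p₁ = P(outcome | exposed) = 2169/2831 = 0.76616
p₀ = P(outcome | unexposed) = 486/1736 = 0.27995
Under exogeneity and monotonicity, PN = (p₁ − p₀) / p₁.
PN = (0.76616 − 0.27995) / 0.76616 = 0.48621 / 0.76616 ≈ 0.6346

PN ≈ 0.635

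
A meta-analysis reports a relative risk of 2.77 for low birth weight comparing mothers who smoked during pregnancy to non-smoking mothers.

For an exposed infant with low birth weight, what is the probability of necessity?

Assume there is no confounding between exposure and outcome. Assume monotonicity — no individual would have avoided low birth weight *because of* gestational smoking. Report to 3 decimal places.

PN ≈ 0.639

Under exogeneity and monotonicity, PN = (RR − 1) / RR = 1 − 1/RR.
PN = (2.77 − 1) / 2.77 = 1.77 / 2.77 ≈ 0.6390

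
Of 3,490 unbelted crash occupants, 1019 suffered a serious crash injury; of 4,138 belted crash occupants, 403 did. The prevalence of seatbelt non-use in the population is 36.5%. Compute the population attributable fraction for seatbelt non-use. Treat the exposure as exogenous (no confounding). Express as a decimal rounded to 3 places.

p₁ = P(outcome | exposed) = 1019/3490 = 0.29198
p₀ = P(outcome | unexposed) = 403/4138 = 0.09739
Overall risk P(Y=1) = π·p₁ + (1−π)·p₀ = 0.365×0.29198 + 0.635×0.09739 = 0.16841.
Under exogeneity, PAF = [P(Y=1) − p₀] / P(Y=1).
PAF = (0.16841 − 0.09739) / 0.16841 ≈ 0.4217

PAF ≈ 0.422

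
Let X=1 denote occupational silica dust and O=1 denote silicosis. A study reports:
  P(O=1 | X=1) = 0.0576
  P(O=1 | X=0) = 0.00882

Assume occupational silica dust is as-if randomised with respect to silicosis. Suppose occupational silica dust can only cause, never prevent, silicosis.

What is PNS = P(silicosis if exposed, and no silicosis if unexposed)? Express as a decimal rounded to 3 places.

PNS ≈ 0.049

Let p₁ = 0.0576, p₀ = 0.00882.
Under exogeneity and monotonicity, PNS = p₁ − p₀.
PNS = 0.0576 − 0.00882 = 0.04878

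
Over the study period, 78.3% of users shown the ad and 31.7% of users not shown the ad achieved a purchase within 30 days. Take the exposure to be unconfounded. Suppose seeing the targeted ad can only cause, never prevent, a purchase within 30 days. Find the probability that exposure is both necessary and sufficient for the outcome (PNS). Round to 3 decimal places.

p₁ = 0.783, p₀ = 0.317.
Under exogeneity and monotonicity, PNS = p₁ − p₀.
PNS = 0.783 − 0.317 = 0.466

PNS ≈ 0.466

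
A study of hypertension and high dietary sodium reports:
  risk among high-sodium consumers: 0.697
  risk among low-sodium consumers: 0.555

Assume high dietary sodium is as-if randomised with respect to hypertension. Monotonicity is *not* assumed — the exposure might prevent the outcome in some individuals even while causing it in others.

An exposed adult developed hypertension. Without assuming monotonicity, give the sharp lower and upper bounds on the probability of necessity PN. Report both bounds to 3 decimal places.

0.204 ≤ PN ≤ 0.638

Let p₁ = 0.697, p₀ = 0.555.
Under exogeneity alone the bounds on PN are max{0,(p₁−p₀)/p₁} ≤ PN ≤ min{1,(1−p₀)/p₁}.
  lower = (p₁ − p₀)/p₁ = 0.142 / 0.697 ≈ 0.2037
  upper = min{1, (1 − p₀)/p₁} = 0.445 / 0.697 ≈ 0.6385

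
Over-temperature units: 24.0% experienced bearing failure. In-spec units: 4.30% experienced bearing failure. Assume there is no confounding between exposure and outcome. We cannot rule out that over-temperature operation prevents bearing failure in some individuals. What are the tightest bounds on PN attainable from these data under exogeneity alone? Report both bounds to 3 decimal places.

p₁ = 0.24, p₀ = 0.043.
Under exogeneity alone the bounds on PN are max{0,(p₁−p₀)/p₁} ≤ PN ≤ min{1,(1−p₀)/p₁}.
  lower = (p₁ − p₀)/p₁ = 0.197 / 0.24 ≈ 0.8208
  upper = min{1, (1 − p₀)/p₁} = 0.957 / 0.24 ≈ 3.9875 → capped at 1

0.821 ≤ PN ≤ 1.000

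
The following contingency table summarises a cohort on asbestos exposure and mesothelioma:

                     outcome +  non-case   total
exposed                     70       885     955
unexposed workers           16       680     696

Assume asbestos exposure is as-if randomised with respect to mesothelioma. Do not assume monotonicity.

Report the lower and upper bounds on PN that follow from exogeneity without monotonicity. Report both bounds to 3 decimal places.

p₁ = P(outcome | exposed) = 70/955 = 0.073298
p₀ = P(outcome | unexposed) = 16/696 = 0.022989
Under exogeneity alone the bounds on PN are max{0,(p₁−p₀)/p₁} ≤ PN ≤ min{1,(1−p₀)/p₁}.
  lower = (p₁ − p₀)/p₁ = 0.05031 / 0.073298 ≈ 0.6864
  upper = min{1, (1 − p₀)/p₁} = 0.97701 / 0.073298 ≈ 13.3292 → capped at 1

0.686 ≤ PN ≤ 1.000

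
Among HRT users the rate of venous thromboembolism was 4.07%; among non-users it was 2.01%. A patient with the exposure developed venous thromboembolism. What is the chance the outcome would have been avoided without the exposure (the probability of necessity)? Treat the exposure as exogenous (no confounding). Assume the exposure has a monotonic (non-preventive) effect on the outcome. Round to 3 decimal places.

PN ≈ 0.506

p₁ = 0.0407, p₀ = 0.0201.
Under exogeneity and monotonicity, PN = (p₁ − p₀) / p₁.
PN = (0.0407 − 0.0201) / 0.0407 = 0.0206 / 0.0407 ≈ 0.5061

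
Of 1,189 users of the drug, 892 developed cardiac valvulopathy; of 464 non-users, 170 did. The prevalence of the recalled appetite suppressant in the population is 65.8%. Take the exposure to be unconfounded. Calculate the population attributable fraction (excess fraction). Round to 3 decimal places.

p₁ = P(outcome | exposed) = 892/1189 = 0.75021
p₀ = P(outcome | unexposed) = 170/464 = 0.36638
Overall risk P(Y=1) = π·p₁ + (1−π)·p₀ = 0.658×0.75021 + 0.342×0.36638 = 0.61894.
Under exogeneity, PAF = [P(Y=1) − p₀] / P(Y=1).
PAF = (0.61894 − 0.36638) / 0.61894 ≈ 0.4081

PAF ≈ 0.408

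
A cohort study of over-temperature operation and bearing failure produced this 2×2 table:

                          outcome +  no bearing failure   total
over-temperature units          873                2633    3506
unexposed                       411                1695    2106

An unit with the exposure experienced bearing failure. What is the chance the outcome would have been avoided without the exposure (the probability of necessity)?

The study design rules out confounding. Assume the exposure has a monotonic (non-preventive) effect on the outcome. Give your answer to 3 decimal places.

PN ≈ 0.216

p₁ = P(outcome | exposed) = 873/3506 = 0.249
p₀ = P(outcome | unexposed) = 411/2106 = 0.19516
Under exogeneity and monotonicity, PN = (p₁ − p₀) / p₁.
PN = (0.249 − 0.19516) / 0.249 = 0.053845 / 0.249 ≈ 0.2162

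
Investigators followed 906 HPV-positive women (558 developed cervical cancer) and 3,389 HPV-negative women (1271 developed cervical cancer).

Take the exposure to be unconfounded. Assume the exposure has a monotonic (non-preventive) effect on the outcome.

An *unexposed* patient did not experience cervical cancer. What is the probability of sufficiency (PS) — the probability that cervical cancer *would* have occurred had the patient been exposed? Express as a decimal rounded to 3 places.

p₁ = P(outcome | exposed) = 558/906 = 0.61589
p₀ = P(outcome | unexposed) = 1271/3389 = 0.37504
Under exogeneity and monotonicity, PS = (p₁ − p₀) / (1 − p₀).
PS = (0.61589 − 0.37504) / (1 − 0.37504) = 0.24086 / 0.62496 ≈ 0.3854

PS ≈ 0.385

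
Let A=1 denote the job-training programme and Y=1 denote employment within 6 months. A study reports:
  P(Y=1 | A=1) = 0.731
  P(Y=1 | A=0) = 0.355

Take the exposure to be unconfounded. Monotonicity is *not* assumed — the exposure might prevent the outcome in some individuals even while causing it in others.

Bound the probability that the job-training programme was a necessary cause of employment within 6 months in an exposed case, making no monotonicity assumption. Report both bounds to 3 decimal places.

0.514 ≤ PN ≤ 0.882

Let p₁ = 0.731, p₀ = 0.355.
Under exogeneity alone the bounds on PN are max{0,(p₁−p₀)/p₁} ≤ PN ≤ min{1,(1−p₀)/p₁}.
  lower = (p₁ − p₀)/p₁ = 0.376 / 0.731 ≈ 0.5144
  upper = min{1, (1 − p₀)/p₁} = 0.645 / 0.731 ≈ 0.8824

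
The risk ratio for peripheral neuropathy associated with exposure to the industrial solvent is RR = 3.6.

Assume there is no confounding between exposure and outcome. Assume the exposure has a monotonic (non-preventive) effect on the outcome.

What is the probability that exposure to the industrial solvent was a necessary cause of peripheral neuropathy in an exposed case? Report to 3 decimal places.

Under exogeneity and monotonicity, PN = (RR − 1) / RR = 1 − 1/RR.
PN = (3.6 − 1) / 3.6 = 2.6 / 3.6 ≈ 0.7222

PN ≈ 0.722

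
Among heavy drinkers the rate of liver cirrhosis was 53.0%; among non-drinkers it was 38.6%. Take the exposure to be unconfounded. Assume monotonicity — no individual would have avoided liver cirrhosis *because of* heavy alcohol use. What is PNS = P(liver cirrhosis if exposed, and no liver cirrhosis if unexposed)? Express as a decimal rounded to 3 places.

PNS ≈ 0.144

p₁ = 0.53, p₀ = 0.386.
Under exogeneity and monotonicity, PNS = p₁ − p₀.
PNS = 0.53 − 0.386 = 0.144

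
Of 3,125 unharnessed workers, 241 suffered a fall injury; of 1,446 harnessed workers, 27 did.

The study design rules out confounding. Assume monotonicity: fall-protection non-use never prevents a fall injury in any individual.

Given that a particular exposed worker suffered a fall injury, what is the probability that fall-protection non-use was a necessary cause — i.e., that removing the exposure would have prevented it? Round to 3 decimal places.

p₁ = P(outcome | exposed) = 241/3125 = 0.07712
p₀ = P(outcome | unexposed) = 27/1446 = 0.018672
Under exogeneity and monotonicity, PN = (p₁ − p₀) / p₁.
PN = (0.07712 − 0.018672) / 0.07712 = 0.058448 / 0.07712 ≈ 0.7579

PN ≈ 0.758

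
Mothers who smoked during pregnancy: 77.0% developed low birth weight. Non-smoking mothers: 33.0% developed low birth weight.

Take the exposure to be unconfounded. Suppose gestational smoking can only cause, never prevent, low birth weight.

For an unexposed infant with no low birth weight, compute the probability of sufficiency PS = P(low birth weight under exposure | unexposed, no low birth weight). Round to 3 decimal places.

p₁ = 0.77, p₀ = 0.33.
Under exogeneity and monotonicity, PS = (p₁ − p₀) / (1 − p₀).
PS = (0.77 − 0.33) / (1 − 0.33) = 0.44 / 0.67 ≈ 0.6567

PS ≈ 0.657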